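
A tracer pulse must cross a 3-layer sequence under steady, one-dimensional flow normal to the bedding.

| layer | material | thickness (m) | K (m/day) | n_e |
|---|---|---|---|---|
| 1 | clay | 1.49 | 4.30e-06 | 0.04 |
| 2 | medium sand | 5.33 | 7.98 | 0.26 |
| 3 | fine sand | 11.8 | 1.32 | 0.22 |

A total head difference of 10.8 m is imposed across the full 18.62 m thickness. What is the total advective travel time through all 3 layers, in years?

With flow normal to the layers, continuity requires the same specific discharge q through every layer.
Σ(b_i/K_i) = 1.49/4.30e-06 + 5.33/7.98 + 11.8/1.32 = 3.465e+05 d.
q = Δh / Σ(b_i/K_i) = 10.8 / 3.465e+05 = 3.117e-05 m/day.
In each layer the seepage velocity is v_i = q/n_i, so the layer transit time is t_i = b_i·n_i / q:
  layer 1 (clay): t_1 = 1.49 × 0.04 / 3.117e-05 = 1912 d
  layer 2 (medium sand): t_2 = 5.33 × 0.26 / 3.117e-05 = 44464 d
  layer 3 (fine sand): t_3 = 11.8 × 0.22 / 3.117e-05 = 83293 d
Total t = Σ t_i = 1.297e+05 days = 355.0 years.

355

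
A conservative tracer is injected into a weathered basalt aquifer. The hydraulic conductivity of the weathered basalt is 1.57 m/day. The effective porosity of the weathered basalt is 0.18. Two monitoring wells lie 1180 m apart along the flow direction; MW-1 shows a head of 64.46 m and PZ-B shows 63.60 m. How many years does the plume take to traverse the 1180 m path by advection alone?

Hydraulic gradient i = (64.46 − 63.60) / 1180 = 0.86 / 1180 = 0.0007288.
Darcy flux q = K · i = 1.570 × 0.0007288 = 0.001144 m/day.
Seepage velocity v = q / n_e = 0.001144 / 0.18 = 0.006357 m/day.
Travel time t = L / v = 1180 / 0.006357 = 1.856e+05 days = 508.2 years.

508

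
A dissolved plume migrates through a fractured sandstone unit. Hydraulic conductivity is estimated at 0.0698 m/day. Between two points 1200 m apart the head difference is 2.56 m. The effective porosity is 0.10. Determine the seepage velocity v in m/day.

Hydraulic gradient i = Δh / L = 2.56 / 1200 = 0.002133.
Darcy flux q = K · i = 0.06980 × 0.002133 = 0.0001489 m/day.
Seepage velocity v = q / n_e = 0.0001489 / 0.10 = 0.001489 m/day.

0.00149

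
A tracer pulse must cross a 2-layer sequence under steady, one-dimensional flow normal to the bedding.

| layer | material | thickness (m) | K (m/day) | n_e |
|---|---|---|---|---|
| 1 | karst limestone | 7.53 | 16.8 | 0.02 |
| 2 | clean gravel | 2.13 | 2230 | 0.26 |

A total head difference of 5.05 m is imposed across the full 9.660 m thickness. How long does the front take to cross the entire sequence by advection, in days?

0.0627

With flow normal to the layers, continuity requires the same specific discharge q through every layer.
Σ(b_i/K_i) = 7.53/16.8 + 2.13/2230 = 0.4492 d.
q = Δh / Σ(b_i/K_i) = 5.05 / 0.4492 = 11.24 m/day.
In each layer the seepage velocity is v_i = q/n_i, so the layer transit time is t_i = b_i·n_i / q:
  layer 1 (karst limestone): t_1 = 7.53 × 0.02 / 11.24 = 0.01340 d
  layer 2 (clean gravel): t_2 = 2.13 × 0.26 / 11.24 = 0.04926 d
Total t = Σ t_i = 0.06265 days.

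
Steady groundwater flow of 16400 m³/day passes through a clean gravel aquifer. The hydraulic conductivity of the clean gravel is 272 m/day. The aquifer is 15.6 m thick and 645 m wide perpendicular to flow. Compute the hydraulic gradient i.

Cross-sectional area A = 645 × 15.6 = 10062 m².
From Q = K·A·i, i = Q / (K·A) = 16400 / (272.0 × 10062) = 0.005992.

0.00599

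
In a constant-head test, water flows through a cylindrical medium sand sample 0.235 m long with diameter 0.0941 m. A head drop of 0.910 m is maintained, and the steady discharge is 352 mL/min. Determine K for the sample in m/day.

18.8

Cross-sectional area A = π·(d/2)² = π × (0.0941/2)² = 0.006955 m².
Convert discharge: 352 mL/min = 5.867e-06 m³/s.
Darcy's law rearranged: K = Q·L / (A·Δh) = 5.867e-06 × 0.235 / (0.006955 × 0.910) = 0.0002178 m/s = 18.82 m/day.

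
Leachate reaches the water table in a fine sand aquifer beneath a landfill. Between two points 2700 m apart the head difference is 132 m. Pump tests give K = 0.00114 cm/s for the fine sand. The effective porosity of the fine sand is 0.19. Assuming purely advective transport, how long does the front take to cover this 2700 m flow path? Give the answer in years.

29.2

Convert K: 0.00114 cm/s × 864 = 0.9850 m/day.
Hydraulic gradient i = Δh / L = 132 / 2700 = 0.04889.
Darcy flux q = K · i = 0.9850 × 0.04889 = 0.04815 m/day.
Seepage velocity v = q / n_e = 0.04815 / 0.19 = 0.2534 m/day.
Travel time t = L / v = 2700 / 0.2534 = 10653 days = 29.17 years.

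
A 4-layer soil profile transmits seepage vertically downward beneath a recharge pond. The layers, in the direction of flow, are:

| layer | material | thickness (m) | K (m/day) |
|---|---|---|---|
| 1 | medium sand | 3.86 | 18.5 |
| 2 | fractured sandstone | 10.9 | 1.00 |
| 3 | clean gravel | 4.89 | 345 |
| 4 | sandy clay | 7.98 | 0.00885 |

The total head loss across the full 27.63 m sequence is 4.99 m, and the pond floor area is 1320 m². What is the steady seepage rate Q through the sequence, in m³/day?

Flow is perpendicular to layering, so the layers act in series and the equivalent K is the thickness-weighted harmonic mean.
Total thickness L = 3.86 + 10.9 + 4.89 + 7.98 = 27.63 m.
Σ(b_i/K_i) = 3.86/18.5 + 10.9/1.00 + 4.89/345 + 7.98/0.00885 = 912.8 d.
K_eq = L / Σ(b_i/K_i) = 27.63 / 912.8 = 0.03027 m/day.
Q = K_eq · A · (Δh/L) = 0.03027 × 1320 × (4.99/27.63) = 7.216 m³/day.

7.22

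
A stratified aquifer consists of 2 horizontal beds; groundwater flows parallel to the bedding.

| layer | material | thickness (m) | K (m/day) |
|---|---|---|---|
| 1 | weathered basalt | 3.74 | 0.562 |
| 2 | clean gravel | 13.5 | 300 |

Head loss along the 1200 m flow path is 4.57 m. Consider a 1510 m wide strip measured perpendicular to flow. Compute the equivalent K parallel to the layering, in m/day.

Flow is parallel to layering, so each bed carries its own Darcy discharge and the transmissivities add.
Σ(K_i·b_i) = 0.562×3.74 + 300×13.5 = 4052 m²/day.
Total thickness b = 17.24 m, so K_eq = Σ(K_i·b_i)/b = 235.0 m/day.

235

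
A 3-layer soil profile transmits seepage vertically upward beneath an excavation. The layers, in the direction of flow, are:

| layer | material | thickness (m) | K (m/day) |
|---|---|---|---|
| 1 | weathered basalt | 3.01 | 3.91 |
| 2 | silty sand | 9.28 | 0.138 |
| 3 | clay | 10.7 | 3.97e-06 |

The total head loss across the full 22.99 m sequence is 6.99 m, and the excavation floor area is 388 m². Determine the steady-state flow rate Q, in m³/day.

0.00101

Flow is perpendicular to layering, so the layers act in series and the equivalent K is the thickness-weighted harmonic mean.
Total thickness L = 3.01 + 9.28 + 10.7 = 22.99 m.
Σ(b_i/K_i) = 3.01/3.91 + 9.28/0.138 + 10.7/3.97e-06 = 2.695e+06 d.
K_eq = L / Σ(b_i/K_i) = 22.99 / 2.695e+06 = 8.530e-06 m/day.
Q = K_eq · A · (Δh/L) = 8.530e-06 × 388 × (6.99/22.99) = 0.001006 m³/day.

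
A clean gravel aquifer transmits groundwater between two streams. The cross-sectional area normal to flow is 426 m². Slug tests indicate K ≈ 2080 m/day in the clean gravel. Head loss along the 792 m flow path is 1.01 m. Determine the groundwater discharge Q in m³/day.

Hydraulic gradient i = Δh / L = 1.01 / 792 = 0.001275.
Darcy's law: Q = K · A · i = 2080 × 426.0 × 0.001275 = 1130 m³/day.

1130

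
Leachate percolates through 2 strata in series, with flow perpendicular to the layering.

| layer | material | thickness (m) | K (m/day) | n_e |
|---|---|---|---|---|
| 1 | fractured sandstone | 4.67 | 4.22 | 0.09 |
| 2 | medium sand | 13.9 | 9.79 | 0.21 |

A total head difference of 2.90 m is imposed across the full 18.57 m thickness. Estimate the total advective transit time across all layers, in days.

2.91

With flow normal to the layers, continuity requires the same specific discharge q through every layer.
Σ(b_i/K_i) = 4.67/4.22 + 13.9/9.79 = 2.526 d.
q = Δh / Σ(b_i/K_i) = 2.90 / 2.526 = 1.148 m/day.
In each layer the seepage velocity is v_i = q/n_i, so the layer transit time is t_i = b_i·n_i / q:
  layer 1 (fractured sandstone): t_1 = 4.67 × 0.09 / 1.148 = 0.3662 d
  layer 2 (medium sand): t_2 = 13.9 × 0.21 / 1.148 = 2.543 d
Total t = Σ t_i = 2.909 days.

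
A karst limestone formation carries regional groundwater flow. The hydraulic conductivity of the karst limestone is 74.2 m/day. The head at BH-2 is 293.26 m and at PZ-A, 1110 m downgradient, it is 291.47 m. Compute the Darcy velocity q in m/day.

Hydraulic gradient i = (293.26 − 291.47) / 1110 = 1.79 / 1110 = 0.001613.
Specific discharge q = K · i = 74.20 × 0.001613 = 0.1197 m/day.

0.120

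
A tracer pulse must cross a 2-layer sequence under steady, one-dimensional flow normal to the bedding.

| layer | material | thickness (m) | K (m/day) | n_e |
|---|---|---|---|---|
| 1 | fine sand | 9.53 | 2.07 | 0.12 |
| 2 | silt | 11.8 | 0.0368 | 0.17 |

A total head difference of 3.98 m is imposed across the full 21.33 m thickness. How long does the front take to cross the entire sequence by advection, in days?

With flow normal to the layers, continuity requires the same specific discharge q through every layer.
Σ(b_i/K_i) = 9.53/2.07 + 11.8/0.0368 = 325.3 d.
q = Δh / Σ(b_i/K_i) = 3.98 / 325.3 = 0.01224 m/day.
In each layer the seepage velocity is v_i = q/n_i, so the layer transit time is t_i = b_i·n_i / q:
  layer 1 (fine sand): t_1 = 9.53 × 0.12 / 0.01224 = 93.46 d
  layer 2 (silt): t_2 = 11.8 × 0.17 / 0.01224 = 163.9 d
Total t = Σ t_i = 257.4 days.

257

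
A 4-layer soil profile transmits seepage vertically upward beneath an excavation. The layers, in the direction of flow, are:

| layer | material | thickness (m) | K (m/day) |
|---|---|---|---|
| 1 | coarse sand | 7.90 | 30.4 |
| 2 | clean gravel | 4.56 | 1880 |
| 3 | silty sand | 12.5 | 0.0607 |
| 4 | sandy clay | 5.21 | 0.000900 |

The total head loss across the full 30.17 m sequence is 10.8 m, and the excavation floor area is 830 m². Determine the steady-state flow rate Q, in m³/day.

1.50

Flow is perpendicular to layering, so the layers act in series and the equivalent K is the thickness-weighted harmonic mean.
Total thickness L = 7.90 + 4.56 + 12.5 + 5.21 = 30.17 m.
Σ(b_i/K_i) = 7.90/30.4 + 4.56/1880 + 12.5/0.0607 + 5.21/0.000900 = 5995 d.
K_eq = L / Σ(b_i/K_i) = 30.17 / 5995 = 0.005032 m/day.
Q = K_eq · A · (Δh/L) = 0.005032 × 830 × (10.8/30.17) = 1.495 m³/day.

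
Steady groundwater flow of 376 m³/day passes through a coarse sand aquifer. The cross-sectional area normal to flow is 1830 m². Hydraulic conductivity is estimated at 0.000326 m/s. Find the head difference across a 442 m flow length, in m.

Convert K: 0.000326 m/s × 86400 = 28.17 m/day.
From Q = K·A·i, i = Q / (K·A) = 376 / (28.17 × 1830) = 0.007295.
Head loss Δh = i · L = 0.007295 × 442 = 3.224 m.

3.22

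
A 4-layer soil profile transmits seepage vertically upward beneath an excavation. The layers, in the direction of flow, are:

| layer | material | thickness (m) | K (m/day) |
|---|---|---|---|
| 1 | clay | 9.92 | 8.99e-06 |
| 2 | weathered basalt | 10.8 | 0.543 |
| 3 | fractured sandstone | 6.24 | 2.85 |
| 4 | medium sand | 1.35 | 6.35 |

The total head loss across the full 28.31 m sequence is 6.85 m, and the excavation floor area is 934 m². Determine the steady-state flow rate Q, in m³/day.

0.00580

Flow is perpendicular to layering, so the layers act in series and the equivalent K is the thickness-weighted harmonic mean.
Total thickness L = 9.92 + 10.8 + 6.24 + 1.35 = 28.31 m.
Σ(b_i/K_i) = 9.92/8.99e-06 + 10.8/0.543 + 6.24/2.85 + 1.35/6.35 = 1.103e+06 d.
K_eq = L / Σ(b_i/K_i) = 28.31 / 1.103e+06 = 2.566e-05 m/day.
Q = K_eq · A · (Δh/L) = 2.566e-05 × 934 × (6.85/28.31) = 0.005798 m³/day.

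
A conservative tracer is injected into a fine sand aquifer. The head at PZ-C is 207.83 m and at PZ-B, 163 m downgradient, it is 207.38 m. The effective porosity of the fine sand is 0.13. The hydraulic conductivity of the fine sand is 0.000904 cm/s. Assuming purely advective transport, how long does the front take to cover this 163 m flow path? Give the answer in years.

Convert K: 0.000904 cm/s × 864 = 0.7811 m/day.
Hydraulic gradient i = (207.83 − 207.38) / 163 = 0.45 / 163 = 0.002761.
Darcy flux q = K · i = 0.7811 × 0.002761 = 0.002156 m/day.
Seepage velocity v = q / n_e = 0.002156 / 0.13 = 0.01659 m/day.
Travel time t = L / v = 163 / 0.01659 = 9827 days = 26.91 years.

26.9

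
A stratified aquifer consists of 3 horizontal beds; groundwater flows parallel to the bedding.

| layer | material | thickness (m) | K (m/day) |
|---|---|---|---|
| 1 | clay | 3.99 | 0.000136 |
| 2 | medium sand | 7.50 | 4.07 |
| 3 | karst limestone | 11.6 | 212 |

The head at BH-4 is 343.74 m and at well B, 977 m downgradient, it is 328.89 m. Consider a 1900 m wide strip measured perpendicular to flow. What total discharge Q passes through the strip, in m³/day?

Flow is parallel to layering, so each bed carries its own Darcy discharge and the transmissivities add.
Σ(K_i·b_i) = 0.000136×3.99 + 4.07×7.50 + 212×11.6 = 2490 m²/day.
Hydraulic gradient i = (343.74 − 328.89) / 977 = 14.85 / 977 = 0.01520.
Q = Σ(K_i·b_i) · W · i = 2490 × 1900 × 0.01520 = 71901 m³/day.

71900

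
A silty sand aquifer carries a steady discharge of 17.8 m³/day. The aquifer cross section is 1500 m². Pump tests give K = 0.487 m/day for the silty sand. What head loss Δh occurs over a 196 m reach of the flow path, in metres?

4.78

From Q = K·A·i, i = Q / (K·A) = 17.8 / (0.4870 × 1500) = 0.02437.
Head loss Δh = i · L = 0.02437 × 196 = 4.776 m.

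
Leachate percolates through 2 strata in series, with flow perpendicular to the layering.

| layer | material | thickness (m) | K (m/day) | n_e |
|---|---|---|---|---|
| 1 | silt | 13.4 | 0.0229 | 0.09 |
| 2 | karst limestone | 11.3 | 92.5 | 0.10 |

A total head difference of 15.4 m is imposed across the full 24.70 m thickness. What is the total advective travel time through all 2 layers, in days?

With flow normal to the layers, continuity requires the same specific discharge q through every layer.
Σ(b_i/K_i) = 13.4/0.0229 + 11.3/92.5 = 585.3 d.
q = Δh / Σ(b_i/K_i) = 15.4 / 585.3 = 0.02631 m/day.
In each layer the seepage velocity is v_i = q/n_i, so the layer transit time is t_i = b_i·n_i / q:
  layer 1 (silt): t_1 = 13.4 × 0.09 / 0.02631 = 45.83 d
  layer 2 (karst limestone): t_2 = 11.3 × 0.10 / 0.02631 = 42.95 d
Total t = Σ t_i = 88.78 days.

88.8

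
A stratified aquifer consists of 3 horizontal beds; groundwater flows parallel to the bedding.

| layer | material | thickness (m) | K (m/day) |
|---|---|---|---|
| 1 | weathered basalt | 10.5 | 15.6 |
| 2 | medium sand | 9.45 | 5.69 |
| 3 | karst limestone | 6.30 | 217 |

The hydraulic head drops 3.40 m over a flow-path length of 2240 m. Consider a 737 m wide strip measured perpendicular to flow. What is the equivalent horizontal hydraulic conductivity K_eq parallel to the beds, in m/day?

60.4

Flow is parallel to layering, so each bed carries its own Darcy discharge and the transmissivities add.
Σ(K_i·b_i) = 15.6×10.5 + 5.69×9.45 + 217×6.30 = 1585 m²/day.
Total thickness b = 26.25 m, so K_eq = Σ(K_i·b_i)/b = 60.37 m/day.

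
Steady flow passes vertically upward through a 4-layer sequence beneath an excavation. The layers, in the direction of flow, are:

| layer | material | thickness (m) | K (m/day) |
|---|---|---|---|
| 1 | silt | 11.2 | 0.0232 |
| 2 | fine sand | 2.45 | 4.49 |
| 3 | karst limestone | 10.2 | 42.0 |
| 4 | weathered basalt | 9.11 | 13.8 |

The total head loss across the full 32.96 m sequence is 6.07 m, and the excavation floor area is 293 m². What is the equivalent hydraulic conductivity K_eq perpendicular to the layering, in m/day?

Flow is perpendicular to layering, so the layers act in series and the equivalent K is the thickness-weighted harmonic mean.
Total thickness L = 11.2 + 2.45 + 10.2 + 9.11 = 32.96 m.
Σ(b_i/K_i) = 11.2/0.0232 + 2.45/4.49 + 10.2/42.0 + 9.11/13.8 = 484.2 d.
K_eq = L / Σ(b_i/K_i) = 32.96 / 484.2 = 0.06807 m/day.

0.0681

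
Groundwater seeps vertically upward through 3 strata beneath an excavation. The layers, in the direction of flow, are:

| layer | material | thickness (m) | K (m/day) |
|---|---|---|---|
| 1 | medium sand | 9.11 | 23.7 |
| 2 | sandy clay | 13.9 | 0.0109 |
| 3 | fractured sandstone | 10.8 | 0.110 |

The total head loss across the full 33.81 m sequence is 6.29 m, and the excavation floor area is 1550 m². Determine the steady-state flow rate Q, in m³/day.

Flow is perpendicular to layering, so the layers act in series and the equivalent K is the thickness-weighted harmonic mean.
Total thickness L = 9.11 + 13.9 + 10.8 = 33.81 m.
Σ(b_i/K_i) = 9.11/23.7 + 13.9/0.0109 + 10.8/0.110 = 1374 d.
K_eq = L / Σ(b_i/K_i) = 33.81 / 1374 = 0.02461 m/day.
Q = K_eq · A · (Δh/L) = 0.02461 × 1550 × (6.29/33.81) = 7.097 m³/day.

7.10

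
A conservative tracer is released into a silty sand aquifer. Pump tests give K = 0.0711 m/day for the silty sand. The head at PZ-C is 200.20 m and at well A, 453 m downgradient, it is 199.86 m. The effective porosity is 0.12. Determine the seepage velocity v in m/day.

0.000445

Hydraulic gradient i = (200.20 − 199.86) / 453 = 0.34 / 453 = 0.0007506.
Darcy flux q = K · i = 0.07110 × 0.0007506 = 5.336e-05 m/day.
Seepage velocity v = q / n_e = 5.336e-05 / 0.12 = 0.0004447 m/day.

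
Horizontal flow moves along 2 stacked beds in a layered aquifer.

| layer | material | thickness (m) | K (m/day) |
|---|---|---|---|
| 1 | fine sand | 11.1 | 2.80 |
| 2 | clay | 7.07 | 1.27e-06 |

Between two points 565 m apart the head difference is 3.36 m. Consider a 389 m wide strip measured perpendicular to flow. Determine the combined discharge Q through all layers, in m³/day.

Flow is parallel to layering, so each bed carries its own Darcy discharge and the transmissivities add.
Σ(K_i·b_i) = 2.80×11.1 + 1.27e-06×7.07 = 31.08 m²/day.
Hydraulic gradient i = Δh / L = 3.36 / 565 = 0.005947.
Q = Σ(K_i·b_i) · W · i = 31.08 × 389 × 0.005947 = 71.90 m³/day.

71.9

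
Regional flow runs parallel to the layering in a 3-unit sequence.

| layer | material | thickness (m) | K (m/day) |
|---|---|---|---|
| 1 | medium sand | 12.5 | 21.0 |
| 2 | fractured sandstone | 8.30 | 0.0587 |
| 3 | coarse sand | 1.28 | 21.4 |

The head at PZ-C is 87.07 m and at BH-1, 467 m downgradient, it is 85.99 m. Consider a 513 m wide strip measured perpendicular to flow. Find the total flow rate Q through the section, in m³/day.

345

Flow is parallel to layering, so each bed carries its own Darcy discharge and the transmissivities add.
Σ(K_i·b_i) = 21.0×12.5 + 0.0587×8.30 + 21.4×1.28 = 290.4 m²/day.
Hydraulic gradient i = (87.07 − 85.99) / 467 = 1.08 / 467 = 0.002313.
Q = Σ(K_i·b_i) · W · i = 290.4 × 513 × 0.002313 = 344.5 m³/day.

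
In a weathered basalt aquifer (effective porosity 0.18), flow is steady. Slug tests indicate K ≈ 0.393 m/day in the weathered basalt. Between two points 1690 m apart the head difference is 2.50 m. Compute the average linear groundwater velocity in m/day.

Hydraulic gradient i = Δh / L = 2.50 / 1690 = 0.001479.
Darcy flux q = K · i = 0.3930 × 0.001479 = 0.0005814 m/day.
Seepage velocity v = q / n_e = 0.0005814 / 0.18 = 0.003230 m/day.

0.00323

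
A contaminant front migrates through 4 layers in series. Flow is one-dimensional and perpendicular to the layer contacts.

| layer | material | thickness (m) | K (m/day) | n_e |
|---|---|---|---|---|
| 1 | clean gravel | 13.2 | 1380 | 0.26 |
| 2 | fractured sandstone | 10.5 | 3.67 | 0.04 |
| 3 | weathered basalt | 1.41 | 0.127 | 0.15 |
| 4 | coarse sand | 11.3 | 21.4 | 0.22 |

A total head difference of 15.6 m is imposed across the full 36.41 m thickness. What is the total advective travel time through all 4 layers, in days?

6.09

With flow normal to the layers, continuity requires the same specific discharge q through every layer.
Σ(b_i/K_i) = 13.2/1380 + 10.5/3.67 + 1.41/0.127 + 11.3/21.4 = 14.50 d.
q = Δh / Σ(b_i/K_i) = 15.6 / 14.50 = 1.076 m/day.
In each layer the seepage velocity is v_i = q/n_i, so the layer transit time is t_i = b_i·n_i / q:
  layer 1 (clean gravel): t_1 = 13.2 × 0.26 / 1.076 = 3.190 d
  layer 2 (fractured sandstone): t_2 = 10.5 × 0.04 / 1.076 = 0.3904 d
  layer 3 (weathered basalt): t_3 = 1.41 × 0.15 / 1.076 = 0.1966 d
  layer 4 (coarse sand): t_4 = 11.3 × 0.22 / 1.076 = 2.311 d
Total t = Σ t_i = 6.088 days.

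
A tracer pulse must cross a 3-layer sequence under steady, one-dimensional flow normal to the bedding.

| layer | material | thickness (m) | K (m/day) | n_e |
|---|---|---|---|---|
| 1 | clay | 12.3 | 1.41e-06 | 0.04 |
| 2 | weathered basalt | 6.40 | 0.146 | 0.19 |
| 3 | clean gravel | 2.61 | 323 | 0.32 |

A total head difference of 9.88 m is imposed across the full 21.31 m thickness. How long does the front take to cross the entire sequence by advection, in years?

With flow normal to the layers, continuity requires the same specific discharge q through every layer.
Σ(b_i/K_i) = 12.3/1.41e-06 + 6.40/0.146 + 2.61/323 = 8.723e+06 d.
q = Δh / Σ(b_i/K_i) = 9.88 / 8.723e+06 = 1.133e-06 m/day.
In each layer the seepage velocity is v_i = q/n_i, so the layer transit time is t_i = b_i·n_i / q:
  layer 1 (clay): t_1 = 12.3 × 0.04 / 1.133e-06 = 4.344e+05 d
  layer 2 (weathered basalt): t_2 = 6.40 × 0.19 / 1.133e-06 = 1.074e+06 d
  layer 3 (clean gravel): t_3 = 2.61 × 0.32 / 1.133e-06 = 7.374e+05 d
Total t = Σ t_i = 2.245e+06 days = 6148 years.

6150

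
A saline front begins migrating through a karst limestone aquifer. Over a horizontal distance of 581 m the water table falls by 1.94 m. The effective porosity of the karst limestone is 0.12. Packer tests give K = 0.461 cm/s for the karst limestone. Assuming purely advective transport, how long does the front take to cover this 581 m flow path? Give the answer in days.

Convert K: 0.461 cm/s × 864 = 398.3 m/day.
Hydraulic gradient i = Δh / L = 1.94 / 581 = 0.003339.
Darcy flux q = K · i = 398.3 × 0.003339 = 1.330 m/day.
Seepage velocity v = q / n_e = 1.330 / 0.12 = 11.08 m/day.
Travel time t = L / v = 581 / 11.08 = 52.42 days.

52.4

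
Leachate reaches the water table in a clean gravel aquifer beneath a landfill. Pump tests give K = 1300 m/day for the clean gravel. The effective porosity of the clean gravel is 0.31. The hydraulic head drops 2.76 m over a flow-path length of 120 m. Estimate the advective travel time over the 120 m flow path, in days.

Hydraulic gradient i = Δh / L = 2.76 / 120 = 0.02300.
Darcy flux q = K · i = 1300 × 0.02300 = 29.90 m/day.
Seepage velocity v = q / n_e = 29.90 / 0.31 = 96.45 m/day.
Travel time t = L / v = 120 / 96.45 = 1.244 days.

1.24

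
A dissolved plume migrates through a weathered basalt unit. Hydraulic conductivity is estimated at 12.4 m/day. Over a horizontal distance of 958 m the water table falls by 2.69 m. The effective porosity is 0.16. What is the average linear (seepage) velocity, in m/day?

0.218

Hydraulic gradient i = Δh / L = 2.69 / 958 = 0.002808.
Darcy flux q = K · i = 12.40 × 0.002808 = 0.03482 m/day.
Seepage velocity v = q / n_e = 0.03482 / 0.16 = 0.2176 m/day.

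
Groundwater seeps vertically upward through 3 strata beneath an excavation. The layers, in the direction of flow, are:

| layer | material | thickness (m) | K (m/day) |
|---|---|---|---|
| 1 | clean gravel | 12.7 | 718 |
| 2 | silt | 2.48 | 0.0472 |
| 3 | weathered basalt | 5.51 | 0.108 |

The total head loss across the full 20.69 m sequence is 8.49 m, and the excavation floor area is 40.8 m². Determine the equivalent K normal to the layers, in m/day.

Flow is perpendicular to layering, so the layers act in series and the equivalent K is the thickness-weighted harmonic mean.
Total thickness L = 12.7 + 2.48 + 5.51 = 20.69 m.
Σ(b_i/K_i) = 12.7/718 + 2.48/0.0472 + 5.51/0.108 = 103.6 d.
K_eq = L / Σ(b_i/K_i) = 20.69 / 103.6 = 0.1998 m/day.

0.200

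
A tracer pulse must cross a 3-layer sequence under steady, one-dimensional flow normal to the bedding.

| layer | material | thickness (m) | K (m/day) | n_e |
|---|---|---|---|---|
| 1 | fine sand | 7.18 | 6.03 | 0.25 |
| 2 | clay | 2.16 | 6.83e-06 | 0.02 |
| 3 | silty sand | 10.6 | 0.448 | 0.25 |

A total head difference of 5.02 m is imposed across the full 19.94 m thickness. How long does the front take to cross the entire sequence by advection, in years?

With flow normal to the layers, continuity requires the same specific discharge q through every layer.
Σ(b_i/K_i) = 7.18/6.03 + 2.16/6.83e-06 + 10.6/0.448 = 3.163e+05 d.
q = Δh / Σ(b_i/K_i) = 5.02 / 3.163e+05 = 1.587e-05 m/day.
In each layer the seepage velocity is v_i = q/n_i, so the layer transit time is t_i = b_i·n_i / q:
  layer 1 (fine sand): t_1 = 7.18 × 0.25 / 1.587e-05 = 1.131e+05 d
  layer 2 (clay): t_2 = 2.16 × 0.02 / 1.587e-05 = 2722 d
  layer 3 (silty sand): t_3 = 10.6 × 0.25 / 1.587e-05 = 1.670e+05 d
Total t = Σ t_i = 2.828e+05 days = 774.2 years.

774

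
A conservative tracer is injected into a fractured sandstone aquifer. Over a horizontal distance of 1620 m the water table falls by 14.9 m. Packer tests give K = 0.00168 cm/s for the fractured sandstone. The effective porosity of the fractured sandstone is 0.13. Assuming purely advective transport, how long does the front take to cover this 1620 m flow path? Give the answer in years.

Convert K: 0.00168 cm/s × 864 = 1.452 m/day.
Hydraulic gradient i = Δh / L = 14.9 / 1620 = 0.009198.
Darcy flux q = K · i = 1.452 × 0.009198 = 0.01335 m/day.
Seepage velocity v = q / n_e = 0.01335 / 0.13 = 0.1027 m/day.
Travel time t = L / v = 1620 / 0.1027 = 15775 days = 43.19 years.

43.2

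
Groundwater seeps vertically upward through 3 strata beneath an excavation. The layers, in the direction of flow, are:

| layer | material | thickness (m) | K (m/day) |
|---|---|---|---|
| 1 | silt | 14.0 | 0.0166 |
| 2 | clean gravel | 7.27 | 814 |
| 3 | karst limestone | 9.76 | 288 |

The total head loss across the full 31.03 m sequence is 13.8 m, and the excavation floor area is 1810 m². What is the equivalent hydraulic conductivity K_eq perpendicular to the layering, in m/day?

Flow is perpendicular to layering, so the layers act in series and the equivalent K is the thickness-weighted harmonic mean.
Total thickness L = 14.0 + 7.27 + 9.76 = 31.03 m.
Σ(b_i/K_i) = 14.0/0.0166 + 7.27/814 + 9.76/288 = 843.4 d.
K_eq = L / Σ(b_i/K_i) = 31.03 / 843.4 = 0.03679 m/day.

0.0368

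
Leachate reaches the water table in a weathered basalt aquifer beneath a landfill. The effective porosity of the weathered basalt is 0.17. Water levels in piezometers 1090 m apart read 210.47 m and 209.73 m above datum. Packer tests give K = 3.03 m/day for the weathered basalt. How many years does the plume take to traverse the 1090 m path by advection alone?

Hydraulic gradient i = (210.47 − 209.73) / 1090 = 0.74 / 1090 = 0.0006789.
Darcy flux q = K · i = 3.030 × 0.0006789 = 0.002057 m/day.
Seepage velocity v = q / n_e = 0.002057 / 0.17 = 0.01210 m/day.
Travel time t = L / v = 1090 / 0.01210 = 90080 days = 246.6 years.

247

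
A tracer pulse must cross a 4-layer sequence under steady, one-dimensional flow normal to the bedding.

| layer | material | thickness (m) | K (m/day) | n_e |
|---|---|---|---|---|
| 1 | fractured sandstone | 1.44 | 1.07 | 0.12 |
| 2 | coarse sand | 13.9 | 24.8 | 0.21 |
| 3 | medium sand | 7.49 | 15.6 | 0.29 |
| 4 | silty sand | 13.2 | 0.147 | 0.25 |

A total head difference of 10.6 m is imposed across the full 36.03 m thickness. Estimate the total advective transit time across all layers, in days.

74.5

With flow normal to the layers, continuity requires the same specific discharge q through every layer.
Σ(b_i/K_i) = 1.44/1.07 + 13.9/24.8 + 7.49/15.6 + 13.2/0.147 = 92.18 d.
q = Δh / Σ(b_i/K_i) = 10.6 / 92.18 = 0.1150 m/day.
In each layer the seepage velocity is v_i = q/n_i, so the layer transit time is t_i = b_i·n_i / q:
  layer 1 (fractured sandstone): t_1 = 1.44 × 0.12 / 0.1150 = 1.503 d
  layer 2 (coarse sand): t_2 = 13.9 × 0.21 / 0.1150 = 25.38 d
  layer 3 (medium sand): t_3 = 7.49 × 0.29 / 0.1150 = 18.89 d
  layer 4 (silty sand): t_4 = 13.2 × 0.25 / 0.1150 = 28.70 d
Total t = Σ t_i = 74.48 days.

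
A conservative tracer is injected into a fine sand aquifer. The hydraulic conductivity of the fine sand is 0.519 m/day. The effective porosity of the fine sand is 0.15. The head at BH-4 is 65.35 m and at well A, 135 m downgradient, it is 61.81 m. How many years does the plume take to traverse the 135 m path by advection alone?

4.07

Hydraulic gradient i = (65.35 − 61.81) / 135 = 3.54 / 135 = 0.02622.
Darcy flux q = K · i = 0.5190 × 0.02622 = 0.01361 m/day.
Seepage velocity v = q / n_e = 0.01361 / 0.15 = 0.09073 m/day.
Travel time t = L / v = 135 / 0.09073 = 1488 days = 4.074 years.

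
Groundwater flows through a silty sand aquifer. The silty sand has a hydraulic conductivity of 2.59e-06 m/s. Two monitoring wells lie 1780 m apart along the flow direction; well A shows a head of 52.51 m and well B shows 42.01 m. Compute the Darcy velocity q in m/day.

Convert K: 2.59e-06 m/s × 86400 = 0.2238 m/day.
Hydraulic gradient i = (52.51 − 42.01) / 1780 = 10.5 / 1780 = 0.005899.
Specific discharge q = K · i = 0.2238 × 0.005899 = 0.001320 m/day.

0.00132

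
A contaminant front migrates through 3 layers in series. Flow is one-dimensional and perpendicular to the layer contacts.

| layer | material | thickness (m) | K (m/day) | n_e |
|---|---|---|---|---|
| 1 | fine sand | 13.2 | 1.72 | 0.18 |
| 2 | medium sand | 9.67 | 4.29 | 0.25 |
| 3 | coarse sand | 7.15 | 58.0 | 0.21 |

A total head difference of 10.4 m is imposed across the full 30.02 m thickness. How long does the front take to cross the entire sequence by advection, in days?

With flow normal to the layers, continuity requires the same specific discharge q through every layer.
Σ(b_i/K_i) = 13.2/1.72 + 9.67/4.29 + 7.15/58.0 = 10.05 d.
q = Δh / Σ(b_i/K_i) = 10.4 / 10.05 = 1.035 m/day.
In each layer the seepage velocity is v_i = q/n_i, so the layer transit time is t_i = b_i·n_i / q:
  layer 1 (fine sand): t_1 = 13.2 × 0.18 / 1.035 = 2.296 d
  layer 2 (medium sand): t_2 = 9.67 × 0.25 / 1.035 = 2.337 d
  layer 3 (coarse sand): t_3 = 7.15 × 0.21 / 1.035 = 1.451 d
Total t = Σ t_i = 6.084 days.

6.08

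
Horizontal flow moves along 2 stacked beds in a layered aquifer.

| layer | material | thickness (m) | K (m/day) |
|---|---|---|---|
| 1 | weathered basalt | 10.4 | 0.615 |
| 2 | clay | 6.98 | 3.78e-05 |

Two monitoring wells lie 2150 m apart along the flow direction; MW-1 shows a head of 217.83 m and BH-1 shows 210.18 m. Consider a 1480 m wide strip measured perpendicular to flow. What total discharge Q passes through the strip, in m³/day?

Flow is parallel to layering, so each bed carries its own Darcy discharge and the transmissivities add.
Σ(K_i·b_i) = 0.615×10.4 + 3.78e-05×6.98 = 6.396 m²/day.
Hydraulic gradient i = (217.83 − 210.18) / 2150 = 7.65 / 2150 = 0.003558.
Q = Σ(K_i·b_i) · W · i = 6.396 × 1480 × 0.003558 = 33.68 m³/day.

33.7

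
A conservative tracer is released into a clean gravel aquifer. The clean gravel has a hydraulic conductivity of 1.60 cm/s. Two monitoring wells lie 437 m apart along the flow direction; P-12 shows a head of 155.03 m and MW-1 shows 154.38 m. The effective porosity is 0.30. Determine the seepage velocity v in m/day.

6.85

Convert K: 1.60 cm/s × 864 = 1382 m/day.
Hydraulic gradient i = (155.03 − 154.38) / 437 = 0.65 / 437 = 0.001487.
Darcy flux q = K · i = 1382 × 0.001487 = 2.056 m/day.
Seepage velocity v = q / n_e = 2.056 / 0.30 = 6.854 m/day.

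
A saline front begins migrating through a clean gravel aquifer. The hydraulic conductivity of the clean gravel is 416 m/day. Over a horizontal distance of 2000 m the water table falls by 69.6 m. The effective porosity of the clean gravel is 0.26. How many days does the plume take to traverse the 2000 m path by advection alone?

Hydraulic gradient i = Δh / L = 69.6 / 2000 = 0.03480.
Darcy flux q = K · i = 416.0 × 0.03480 = 14.48 m/day.
Seepage velocity v = q / n_e = 14.48 / 0.26 = 55.68 m/day.
Travel time t = L / v = 2000 / 55.68 = 35.92 days.

35.9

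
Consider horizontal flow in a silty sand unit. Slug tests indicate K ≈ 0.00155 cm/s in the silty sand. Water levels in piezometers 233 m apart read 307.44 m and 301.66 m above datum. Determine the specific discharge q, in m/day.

Convert K: 0.00155 cm/s × 864 = 1.339 m/day.
Hydraulic gradient i = (307.44 − 301.66) / 233 = 5.78 / 233 = 0.02481.
Specific discharge q = K · i = 1.339 × 0.02481 = 0.03322 m/day.

0.0332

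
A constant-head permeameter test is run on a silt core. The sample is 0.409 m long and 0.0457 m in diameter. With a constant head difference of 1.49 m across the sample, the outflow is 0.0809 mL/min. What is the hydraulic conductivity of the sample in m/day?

Cross-sectional area A = π·(d/2)² = π × (0.0457/2)² = 0.001640 m².
Convert discharge: 0.0809 mL/min = 1.348e-09 m³/s.
Darcy's law rearranged: K = Q·L / (A·Δh) = 1.348e-09 × 0.409 / (0.001640 × 1.49) = 2.256e-07 m/s = 0.01950 m/day.

0.0195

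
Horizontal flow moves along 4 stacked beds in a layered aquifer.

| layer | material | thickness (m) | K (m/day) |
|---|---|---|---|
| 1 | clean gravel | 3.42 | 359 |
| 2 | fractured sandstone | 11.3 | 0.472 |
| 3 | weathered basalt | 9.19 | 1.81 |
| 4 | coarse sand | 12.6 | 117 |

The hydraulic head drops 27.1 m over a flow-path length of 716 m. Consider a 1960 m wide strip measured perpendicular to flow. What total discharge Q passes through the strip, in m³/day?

202000

Flow is parallel to layering, so each bed carries its own Darcy discharge and the transmissivities add.
Σ(K_i·b_i) = 359×3.42 + 0.472×11.3 + 1.81×9.19 + 117×12.6 = 2724 m²/day.
Hydraulic gradient i = Δh / L = 27.1 / 716 = 0.03785.
Q = Σ(K_i·b_i) · W · i = 2724 × 1960 × 0.03785 = 2.021e+05 m³/day.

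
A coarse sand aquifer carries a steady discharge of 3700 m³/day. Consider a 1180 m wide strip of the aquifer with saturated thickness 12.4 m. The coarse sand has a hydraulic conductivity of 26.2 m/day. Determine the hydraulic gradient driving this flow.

0.00965

Cross-sectional area A = 1180 × 12.4 = 14632 m².
From Q = K·A·i, i = Q / (K·A) = 3700 / (26.20 × 14632) = 0.009652.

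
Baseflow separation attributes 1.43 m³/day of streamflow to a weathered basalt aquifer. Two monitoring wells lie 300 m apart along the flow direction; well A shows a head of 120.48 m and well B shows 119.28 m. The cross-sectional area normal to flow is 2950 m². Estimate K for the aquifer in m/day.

Hydraulic gradient i = (120.48 − 119.28) / 300 = 1.2 / 300 = 0.004000.
From Q = K·A·i, K = Q / (A·i) = 1.43 / (2950 × 0.004000) = 0.1212 m/day.

0.121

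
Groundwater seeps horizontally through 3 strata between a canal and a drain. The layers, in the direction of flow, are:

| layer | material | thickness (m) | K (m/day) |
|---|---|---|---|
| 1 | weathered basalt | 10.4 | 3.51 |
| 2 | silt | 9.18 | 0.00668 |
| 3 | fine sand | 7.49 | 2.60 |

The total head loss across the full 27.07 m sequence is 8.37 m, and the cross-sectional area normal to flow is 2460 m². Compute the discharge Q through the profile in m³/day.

Flow is perpendicular to layering, so the layers act in series and the equivalent K is the thickness-weighted harmonic mean.
Total thickness L = 10.4 + 9.18 + 7.49 = 27.07 m.
Σ(b_i/K_i) = 10.4/3.51 + 9.18/0.00668 + 7.49/2.60 = 1380 d.
K_eq = L / Σ(b_i/K_i) = 27.07 / 1380 = 0.01961 m/day.
Q = K_eq · A · (Δh/L) = 0.01961 × 2460 × (8.37/27.07) = 14.92 m³/day.

14.9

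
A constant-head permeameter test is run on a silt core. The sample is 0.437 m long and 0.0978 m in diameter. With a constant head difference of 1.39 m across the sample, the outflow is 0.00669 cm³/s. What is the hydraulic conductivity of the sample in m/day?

Cross-sectional area A = π·(d/2)² = π × (0.0978/2)² = 0.007512 m².
Convert discharge: 0.00669 cm³/s = 6.690e-09 m³/s.
Darcy's law rearranged: K = Q·L / (A·Δh) = 6.690e-09 × 0.437 / (0.007512 × 1.39) = 2.800e-07 m/s = 0.02419 m/day.

0.0242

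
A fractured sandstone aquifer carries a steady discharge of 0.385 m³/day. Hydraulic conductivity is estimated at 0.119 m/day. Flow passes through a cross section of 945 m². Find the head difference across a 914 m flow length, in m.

From Q = K·A·i, i = Q / (K·A) = 0.385 / (0.1190 × 945.0) = 0.003424.
Head loss Δh = i · L = 0.003424 × 914 = 3.129 m.

3.13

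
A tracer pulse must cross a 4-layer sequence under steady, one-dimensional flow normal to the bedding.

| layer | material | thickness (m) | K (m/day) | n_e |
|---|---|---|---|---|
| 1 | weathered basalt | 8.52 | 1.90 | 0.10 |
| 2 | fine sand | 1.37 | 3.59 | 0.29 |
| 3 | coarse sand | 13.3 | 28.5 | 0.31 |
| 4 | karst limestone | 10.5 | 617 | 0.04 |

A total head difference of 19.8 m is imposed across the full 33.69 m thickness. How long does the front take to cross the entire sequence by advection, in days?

1.56

With flow normal to the layers, continuity requires the same specific discharge q through every layer.
Σ(b_i/K_i) = 8.52/1.90 + 1.37/3.59 + 13.3/28.5 + 10.5/617 = 5.350 d.
q = Δh / Σ(b_i/K_i) = 19.8 / 5.350 = 3.701 m/day.
In each layer the seepage velocity is v_i = q/n_i, so the layer transit time is t_i = b_i·n_i / q:
  layer 1 (weathered basalt): t_1 = 8.52 × 0.10 / 3.701 = 0.2302 d
  layer 2 (fine sand): t_2 = 1.37 × 0.29 / 3.701 = 0.1073 d
  layer 3 (coarse sand): t_3 = 13.3 × 0.31 / 3.701 = 1.114 d
  layer 4 (karst limestone): t_4 = 10.5 × 0.04 / 3.701 = 0.1135 d
Total t = Σ t_i = 1.565 days.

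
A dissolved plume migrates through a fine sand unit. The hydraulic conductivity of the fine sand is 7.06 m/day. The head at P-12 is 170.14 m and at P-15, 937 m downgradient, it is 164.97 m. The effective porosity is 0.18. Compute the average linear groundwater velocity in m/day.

0.216

Hydraulic gradient i = (170.14 − 164.97) / 937 = 5.17 / 937 = 0.005518.
Darcy flux q = K · i = 7.060 × 0.005518 = 0.03895 m/day.
Seepage velocity v = q / n_e = 0.03895 / 0.18 = 0.2164 m/day.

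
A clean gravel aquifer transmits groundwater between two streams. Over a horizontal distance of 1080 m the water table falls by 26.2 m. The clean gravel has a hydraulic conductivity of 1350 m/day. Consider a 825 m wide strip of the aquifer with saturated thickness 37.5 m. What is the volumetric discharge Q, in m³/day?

1.01e+06

Cross-sectional area A = 825 × 37.5 = 30938 m².
Hydraulic gradient i = Δh / L = 26.2 / 1080 = 0.02426.
Darcy's law: Q = K · A · i = 1350 × 30938 × 0.02426 = 1.013e+06 m³/day.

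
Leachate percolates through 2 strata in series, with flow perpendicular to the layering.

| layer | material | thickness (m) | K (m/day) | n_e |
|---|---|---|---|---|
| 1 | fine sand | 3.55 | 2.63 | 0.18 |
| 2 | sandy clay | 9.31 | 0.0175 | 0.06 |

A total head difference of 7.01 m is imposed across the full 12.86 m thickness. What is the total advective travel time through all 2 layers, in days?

With flow normal to the layers, continuity requires the same specific discharge q through every layer.
Σ(b_i/K_i) = 3.55/2.63 + 9.31/0.0175 = 533.3 d.
q = Δh / Σ(b_i/K_i) = 7.01 / 533.3 = 0.01314 m/day.
In each layer the seepage velocity is v_i = q/n_i, so the layer transit time is t_i = b_i·n_i / q:
  layer 1 (fine sand): t_1 = 3.55 × 0.18 / 0.01314 = 48.62 d
  layer 2 (sandy clay): t_2 = 9.31 × 0.06 / 0.01314 = 42.50 d
Total t = Σ t_i = 91.12 days.

91.1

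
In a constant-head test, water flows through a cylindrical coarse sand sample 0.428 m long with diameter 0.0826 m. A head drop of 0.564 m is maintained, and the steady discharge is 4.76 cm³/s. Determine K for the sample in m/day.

Cross-sectional area A = π·(d/2)² = π × (0.0826/2)² = 0.005359 m².
Convert discharge: 4.76 cm³/s = 4.760e-06 m³/s.
Darcy's law rearranged: K = Q·L / (A·Δh) = 4.760e-06 × 0.428 / (0.005359 × 0.564) = 0.0006741 m/s = 58.24 m/day.

58.2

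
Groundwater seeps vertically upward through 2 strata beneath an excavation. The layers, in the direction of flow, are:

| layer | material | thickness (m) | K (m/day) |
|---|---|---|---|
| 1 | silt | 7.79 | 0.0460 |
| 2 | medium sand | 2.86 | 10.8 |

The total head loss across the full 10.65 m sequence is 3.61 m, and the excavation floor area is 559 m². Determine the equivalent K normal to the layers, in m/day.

0.0628

Flow is perpendicular to layering, so the layers act in series and the equivalent K is the thickness-weighted harmonic mean.
Total thickness L = 7.79 + 2.86 = 10.65 m.
Σ(b_i/K_i) = 7.79/0.0460 + 2.86/10.8 = 169.6 d.
K_eq = L / Σ(b_i/K_i) = 10.65 / 169.6 = 0.06279 m/day.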